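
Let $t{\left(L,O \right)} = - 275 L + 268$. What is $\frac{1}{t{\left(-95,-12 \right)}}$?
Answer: $\frac{1}{26393} \approx 3.7889 \cdot 10^{-5}$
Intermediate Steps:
$t{\left(L,O \right)} = 268 - 275 L$
$\frac{1}{t{\left(-95,-12 \right)}} = \frac{1}{268 - -26125} = \frac{1}{268 + 26125} = \frac{1}{26393}$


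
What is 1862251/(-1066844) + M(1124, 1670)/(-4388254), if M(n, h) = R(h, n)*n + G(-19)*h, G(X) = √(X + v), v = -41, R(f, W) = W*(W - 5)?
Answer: -758194161639845/2340791225188 - 1670*I*√15/2194127 ≈ -323.91 - 0.0029478*I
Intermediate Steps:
R(f, W) = W*(-5 + W)
G(X) = √(-41 + X) (G(X) = √(X - 41) = √(-41 + X))
M(n, h) = n²*(-5 + n) + 2*I*h*√15 (M(n, h) = (n*(-5 + n))*n + √(-41 - 19)*h = n²*(-5 + n) + √(-60)*h = n²*(-5 + n) + (2*I*√15)*h = n²*(-5 + n) + 2*I*h*√15)
1862251/(-1066844) + M(1124, 1670)/(-4388254) = 1862251/(-1066844) + (1124²*(-5 + 1124) + 2*I*1670*√15)/(-4388254) = 1862251*(-1/1066844) + (1263376*1119 + 3340*I*√15)*(-1/4388254) = -1862251/1066844 + (1413717744 + 3340*I*√15)*(-1/4388254) = -1862251/1066844 + (-706858872/2194127 - 1670*I*√15/2194127) = -758194161639845/2340791225188 - 1670*I*√15/2194127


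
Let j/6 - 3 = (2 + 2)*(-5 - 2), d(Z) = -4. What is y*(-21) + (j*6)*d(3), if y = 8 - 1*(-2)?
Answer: 3390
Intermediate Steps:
y = 10 (y = 8 + 2 = 10)
j = -150 (j = 18 + 6*((2 + 2)*(-5 - 2)) = 18 + 6*(4*(-7)) = 18 + 6*(-28) = 18 - 168 = -150)
y*(-21) + (j*6)*d(3) = 10*(-21) - 150*6*(-4) = -210 - 900*(-4) = -210 + 3600 = 3390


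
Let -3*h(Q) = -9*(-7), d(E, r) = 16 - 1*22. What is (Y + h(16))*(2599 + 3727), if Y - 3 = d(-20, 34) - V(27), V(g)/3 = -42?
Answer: 645252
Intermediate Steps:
V(g) = -126 (V(g) = 3*(-42) = -126)
d(E, r) = -6 (d(E, r) = 16 - 22 = -6)
h(Q) = -21 (h(Q) = -(-3)*(-7) = -⅓*63 = -21)
Y = 123 (Y = 3 + (-6 - 1*(-126)) = 3 + (-6 + 126) = 3 + 120 = 123)
(Y + h(16))*(2599 + 3727) = (123 - 21)*(2599 + 3727) = 102*6326 = 645252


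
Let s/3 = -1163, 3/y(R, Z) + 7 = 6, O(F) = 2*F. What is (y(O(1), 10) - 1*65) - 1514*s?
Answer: 5282278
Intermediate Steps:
y(R, Z) = -3 (y(R, Z) = 3/(-7 + 6) = 3/(-1) = 3*(-1) = -3)
s = -3489 (s = 3*(-1163) = -3489)
(y(O(1), 10) - 1*65) - 1514*s = (-3 - 1*65) - 1514*(-3489) = (-3 - 65) + 5282346 = -68 + 5282346 = 5282278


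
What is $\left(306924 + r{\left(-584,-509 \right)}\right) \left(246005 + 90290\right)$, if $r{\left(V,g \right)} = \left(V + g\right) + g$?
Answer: $102678261990$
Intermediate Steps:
$r{\left(V,g \right)} = V + 2 g$
$\left(306924 + r{\left(-584,-509 \right)}\right) \left(246005 + 90290\right) = \left(306924 + \left(-584 + 2 \left(-509\right)\right)\right) \left(246005 + 90290\right) = \left(306924 - 1602\right) 336295 = 305322 \cdot 336295 = 102678261990$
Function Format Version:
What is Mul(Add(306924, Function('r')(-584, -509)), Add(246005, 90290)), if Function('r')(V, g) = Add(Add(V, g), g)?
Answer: 102678261990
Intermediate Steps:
Function('r')(V, g) = Add(V, Mul(2, g))
Mul(Add(306924, Function('r')(-584, -509)), Add(246005, 90290)) = Mul(Add(306924, Add(-584, Mul(2, -509))), Add(246005, 90290)) = Mul(Add(306924, Add(-584, -1018)), 336295) = Mul(Add(306924, -1602), 336295) = Mul(305322, 336295) = 102678261990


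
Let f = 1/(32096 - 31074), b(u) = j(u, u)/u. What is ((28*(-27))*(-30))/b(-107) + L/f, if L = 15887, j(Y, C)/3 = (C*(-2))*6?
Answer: 16235884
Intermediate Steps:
j(Y, C) = -36*C (j(Y, C) = 3*((C*(-2))*6) = 3*(-2*C*6) = 3*(-12*C) = -36*C)
b(u) = -36 (b(u) = (-36*u)/u = -36)
f = 1/1022 ≈ 0.00097847
((28*(-27))*(-30))/b(-107) + L/f = ((28*(-27))*(-30))/(-36) + 15887/(1/1022) = -756*(-30)*(-1/36) + 15887*1022 = 22680*(-1/36) + 16236514 = -630 + 16236514 = 16235884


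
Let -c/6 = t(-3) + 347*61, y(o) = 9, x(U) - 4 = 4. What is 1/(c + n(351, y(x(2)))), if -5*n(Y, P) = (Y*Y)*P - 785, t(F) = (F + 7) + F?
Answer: -5/1743064 ≈ -2.8685e-6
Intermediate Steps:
x(U) = 8 (x(U) = 4 + 4 = 8)
t(F) = 7 + 2*F (t(F) = (7 + F) + F = 7 + 2*F)
n(Y, P) = 157 - P*Y**2/5 (n(Y, P) = -((Y*Y)*P - 785)/5 = -(Y**2*P - 785)/5 = -(P*Y**2 - 785)/5 = -(-785 + P*Y**2)/5 = 157 - P*Y**2/5)
c = -127008 (c = -6*((7 + 2*(-3)) + 347*61) = -6*((7 - 6) + 21167) = -6*(1 + 21167) = -6*21168 = -127008)
1/(c + n(351, y(x(2)))) = 1/(-127008 + (157 - 1/5*9*351**2)) = 1/(-127008 + (157 - 1/5*9*123201)) = 1/(-127008 + (157 - 1108809/5)) = 1/(-127008 - 1108024/5) = 1/(-1743064/5) = -5/1743064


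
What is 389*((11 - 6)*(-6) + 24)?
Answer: -2334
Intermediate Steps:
389*((11 - 6)*(-6) + 24) = 389*(5*(-6) + 24) = 389*(-30 + 24) = 389*(-6) = -2334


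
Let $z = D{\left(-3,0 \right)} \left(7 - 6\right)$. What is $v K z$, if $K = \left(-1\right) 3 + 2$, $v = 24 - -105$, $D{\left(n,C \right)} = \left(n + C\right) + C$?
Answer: $387$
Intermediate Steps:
$D{\left(n,C \right)} = n + 2 C$ ($D{\left(n,C \right)} = \left(C + n\right) + C = n + 2 C$)
$v = 129$ ($v = 24 + 105 = 129$)
$z = -3$ ($z = \left(-3 + 2 \cdot 0\right) \left(7 - 6\right) = \left(-3 + 0\right) 1 = \left(-3\right) 1 = -3$)
$K = -1$ ($K = -3 + 2 = -1$)
$v K z = 129 \left(-1\right) \left(-3\right) = \left(-129\right) \left(-3\right) = 387$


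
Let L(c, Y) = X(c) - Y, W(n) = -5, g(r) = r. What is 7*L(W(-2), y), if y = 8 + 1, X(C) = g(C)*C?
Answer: 112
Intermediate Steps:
X(C) = C**2 (X(C) = C*C = C**2)
y = 9
L(c, Y) = c**2 - Y
7*L(W(-2), y) = 7*((-5)**2 - 1*9) = 7*(25 - 9) = 7*16 = 112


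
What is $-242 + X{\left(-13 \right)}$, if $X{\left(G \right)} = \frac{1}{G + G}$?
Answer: $- \frac{6293}{26} \approx -242.04$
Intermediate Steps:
$X{\left(G \right)} = \frac{1}{2 G}$
$-242 + X{\left(-13 \right)} = -242 + \frac{1}{2 \left(-13\right)} = -242 + \frac{1}{2} \left(- \frac{1}{13}\right) = -242 - \frac{1}{26} = - \frac{6293}{26}$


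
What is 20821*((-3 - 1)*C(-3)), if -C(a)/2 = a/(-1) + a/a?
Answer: 666272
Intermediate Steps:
C(a) = -2 + 2*a (C(a) = -2*(a/(-1) + a/a) = -2*(a*(-1) + 1) = -2*(-a + 1) = -2*(1 - a) = -2 + 2*a)
20821*((-3 - 1)*C(-3)) = 20821*((-3 - 1)*(-2 + 2*(-3))) = 20821*(-4*(-2 - 6)) = 20821*(-4*(-8)) = 20821*32 = 666272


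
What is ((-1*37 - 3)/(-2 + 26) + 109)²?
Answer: 103684/9 ≈ 11520.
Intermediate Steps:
((-1*37 - 3)/(-2 + 26) + 109)² = ((-37 - 3)/24 + 109)² = (-40*1/24 + 109)² = (-5/3 + 109)² = (322/3)² = 103684/9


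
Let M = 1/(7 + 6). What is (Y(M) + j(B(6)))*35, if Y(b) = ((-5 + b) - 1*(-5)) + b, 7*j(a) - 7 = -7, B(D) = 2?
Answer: 70/13 ≈ 5.3846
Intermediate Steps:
j(a) = 0 (j(a) = 1 + (1/7)*(-7) = 1 - 1 = 0)
M = 1/13 ≈ 0.076923
Y(b) = 2*b (Y(b) = ((-5 + b) + 5) + b = b + b = 2*b)
(Y(M) + j(B(6)))*35 = (2*(1/13) + 0)*35 = (2/13 + 0)*35 = (2/13)*35 = 70/13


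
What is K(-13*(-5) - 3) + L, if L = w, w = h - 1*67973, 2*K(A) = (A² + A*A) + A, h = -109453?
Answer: -173551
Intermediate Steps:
K(A) = A² + A/2 (K(A) = ((A² + A*A) + A)/2 = ((A² + A²) + A)/2 = (2*A² + A)/2 = (A + 2*A²)/2 = A² + A/2)
w = -177426 (w = -109453 - 1*67973 = -109453 - 67973 = -177426)
L = -177426
K(-13*(-5) - 3) + L = (-13*(-5) - 3)*(½ + (-13*(-5) - 3)) - 177426 = (65 - 3)*(½ + (65 - 3)) - 177426 = 62*(½ + 62) - 177426 = 62*(125/2) - 177426 = 3875 - 177426 = -173551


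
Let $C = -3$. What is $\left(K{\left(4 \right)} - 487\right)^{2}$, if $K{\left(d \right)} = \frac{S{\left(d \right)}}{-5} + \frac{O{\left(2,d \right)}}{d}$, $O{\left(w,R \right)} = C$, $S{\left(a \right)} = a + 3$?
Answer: $\frac{95707089}{400} \approx 2.3927 \cdot 10^{5}$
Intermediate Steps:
$S{\left(a \right)} = 3 + a$
$O{\left(w,R \right)} = -3$
$K{\left(d \right)} = - \frac{3}{5} - \frac{3}{d} - \frac{d}{5}$ ($K{\left(d \right)} = \frac{3 + d}{-5} - \frac{3}{d} = \left(3 + d\right) \left(- \frac{1}{5}\right) - \frac{3}{d} = \left(- \frac{3}{5} - \frac{d}{5}\right) - \frac{3}{d} = - \frac{3}{5} - \frac{3}{d} - \frac{d}{5}$)
$\left(K{\left(4 \right)} - 487\right)^{2} = \left(\frac{-15 + 4 \left(-3 - 4\right)}{5 \cdot 4} - 487\right)^{2} = \left(\frac{1}{5} \cdot \frac{1}{4} \left(-15 + 4 \left(-3 - 4\right)\right) - 487\right)^{2} = \left(\frac{1}{5} \cdot \frac{1}{4} \left(-15 + 4 \left(-7\right)\right) - 487\right)^{2} = \left(\frac{1}{5} \cdot \frac{1}{4} \left(-15 - 28\right) - 487\right)^{2} = \left(\frac{1}{5} \cdot \frac{1}{4} \left(-43\right) - 487\right)^{2} = \left(- \frac{43}{20} - 487\right)^{2} = \left(- \frac{9783}{20}\right)^{2} = \frac{95707089}{400}$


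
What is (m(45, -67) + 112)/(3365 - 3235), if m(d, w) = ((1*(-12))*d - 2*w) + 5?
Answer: -289/130 ≈ -2.2231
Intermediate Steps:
m(d, w) = 5 - 12*d - 2*w (m(d, w) = (-12*d - 2*w) + 5 = 5 - 12*d - 2*w)
(m(45, -67) + 112)/(3365 - 3235) = ((5 - 12*45 - 2*(-67)) + 112)/(3365 - 3235) = ((5 - 540 + 134) + 112)/130 = (-401 + 112)*(1/130) = -289*1/130 = -289/130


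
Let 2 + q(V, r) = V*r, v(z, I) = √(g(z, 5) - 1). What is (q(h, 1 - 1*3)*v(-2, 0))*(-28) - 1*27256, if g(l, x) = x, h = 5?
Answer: -26584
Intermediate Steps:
v(z, I) = 2 (v(z, I) = √(5 - 1) = √4 = 2)
q(V, r) = -2 + V*r
(q(h, 1 - 1*3)*v(-2, 0))*(-28) - 1*27256 = ((-2 + 5*(1 - 1*3))*2)*(-28) - 1*27256 = ((-2 + 5*(1 - 3))*2)*(-28) - 27256 = ((-2 + 5*(-2))*2)*(-28) - 27256 = ((-2 - 10)*2)*(-28) - 27256 = -12*2*(-28) - 27256 = -24*(-28) - 27256 = 672 - 27256 = -26584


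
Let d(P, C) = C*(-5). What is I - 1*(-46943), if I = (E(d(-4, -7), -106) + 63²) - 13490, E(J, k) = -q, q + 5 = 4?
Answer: 37423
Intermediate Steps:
q = -1 (q = -5 + 4 = -1)
d(P, C) = -5*C
E(J, k) = 1 (E(J, k) = -1*(-1) = 1)
I = -9520 (I = (1 + 63²) - 13490 = (1 + 3969) - 13490 = 3970 - 13490 = -9520)
I - 1*(-46943) = -9520 - 1*(-46943) = -9520 + 46943 = 37423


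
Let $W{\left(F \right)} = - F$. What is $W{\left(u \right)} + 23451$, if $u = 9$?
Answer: $23442$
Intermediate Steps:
$W{\left(u \right)} + 23451 = \left(-1\right) 9 + 23451 = -9 + 23451 = 23442$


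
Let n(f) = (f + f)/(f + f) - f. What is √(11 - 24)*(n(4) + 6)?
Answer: 3*I*√13 ≈ 10.817*I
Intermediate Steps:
n(f) = 1 - f (n(f) = (2*f)/((2*f)) - f = (2*f)*(1/(2*f)) - f = 1 - f)
√(11 - 24)*(n(4) + 6) = √(11 - 24)*((1 - 1*4) + 6) = √(-13)*((1 - 4) + 6) = (I*√13)*(-3 + 6) = (I*√13)*3 = 3*I*√13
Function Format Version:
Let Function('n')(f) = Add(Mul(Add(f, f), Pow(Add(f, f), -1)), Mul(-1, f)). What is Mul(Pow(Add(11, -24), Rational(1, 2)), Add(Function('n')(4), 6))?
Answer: Mul(3, I, Pow(13, Rational(1, 2))) ≈ Mul(10.817, I)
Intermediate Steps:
Function('n')(f) = Add(1, Mul(-1, f)) (Function('n')(f) = Add(Mul(Mul(2, f), Pow(Mul(2, f), -1)), Mul(-1, f)) = Add(Mul(Mul(2, f), Mul(Rational(1, 2), Pow(f, -1))), Mul(-1, f)) = Add(1, Mul(-1, f)))
Mul(Pow(Add(11, -24), Rational(1, 2)), Add(Function('n')(4), 6)) = Mul(Pow(Add(11, -24), Rational(1, 2)), Add(Add(1, Mul(-1, 4)), 6)) = Mul(Pow(-13, Rational(1, 2)), Add(Add(1, -4), 6)) = Mul(Mul(I, Pow(13, Rational(1, 2))), Add(-3, 6)) = Mul(Mul(I, Pow(13, Rational(1, 2))), 3) = Mul(3, I, Pow(13, Rational(1, 2)))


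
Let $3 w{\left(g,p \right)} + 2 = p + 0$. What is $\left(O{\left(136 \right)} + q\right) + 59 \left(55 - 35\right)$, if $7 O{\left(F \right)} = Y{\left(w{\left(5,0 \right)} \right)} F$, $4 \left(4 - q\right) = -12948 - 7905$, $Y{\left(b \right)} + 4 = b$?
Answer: $\frac{75679}{12} \approx 6306.6$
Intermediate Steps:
$w{\left(g,p \right)} = - \frac{2}{3} + \frac{p}{3}$ ($w{\left(g,p \right)} = - \frac{2}{3} + \frac{p + 0}{3} = - \frac{2}{3} + \frac{p}{3}$)
$Y{\left(b \right)} = -4 + b$
$q = \frac{20869}{4}$ ($q = 4 - \frac{-12948 - 7905}{4} = 4 - - \frac{20853}{4} = 4 + \frac{20853}{4} = \frac{20869}{4} \approx 5217.3$)
$O{\left(F \right)} = - \frac{2 F}{3}$ ($O{\left(F \right)} = \frac{\left(-4 + \left(- \frac{2}{3} + \frac{1}{3} \cdot 0\right)\right) F}{7} = \frac{\left(-4 + \left(- \frac{2}{3} + 0\right)\right) F}{7} = \frac{\left(-4 - \frac{2}{3}\right) F}{7} = \frac{\left(- \frac{14}{3}\right) F}{7} = - \frac{2 F}{3}$)
$\left(O{\left(136 \right)} + q\right) + 59 \left(55 - 35\right) = \left(\left(- \frac{2}{3}\right) 136 + \frac{20869}{4}\right) + 59 \left(55 - 35\right) = \left(- \frac{272}{3} + \frac{20869}{4}\right) + 59 \cdot 20 = \frac{61519}{12} + 1180 = \frac{75679}{12}$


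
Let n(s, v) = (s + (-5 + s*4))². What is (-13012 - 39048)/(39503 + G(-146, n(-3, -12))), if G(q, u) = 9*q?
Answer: -52060/38189 ≈ -1.3632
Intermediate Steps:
n(s, v) = (-5 + 5*s)² (n(s, v) = (s + (-5 + 4*s))² = (-5 + 5*s)²)
(-13012 - 39048)/(39503 + G(-146, n(-3, -12))) = (-13012 - 39048)/(39503 + 9*(-146)) = -52060/(39503 - 1314) = -52060/38189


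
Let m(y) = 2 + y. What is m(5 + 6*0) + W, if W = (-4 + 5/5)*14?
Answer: -35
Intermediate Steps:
W = -42 (W = (-4 + 5*(1/5))*14 = (-4 + 1)*14 = -3*14 = -42)
m(5 + 6*0) + W = (2 + (5 + 6*0)) - 42 = (2 + (5 + 0)) - 42 = (2 + 5) - 42 = 7 - 42 = -35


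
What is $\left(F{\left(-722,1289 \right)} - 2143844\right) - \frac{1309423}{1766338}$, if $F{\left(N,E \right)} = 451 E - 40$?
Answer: $- \frac{2759983919633}{1766338} \approx -1.5625 \cdot 10^{6}$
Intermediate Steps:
$F{\left(N,E \right)} = -40 + 451 E$
$\left(F{\left(-722,1289 \right)} - 2143844\right) - \frac{1309423}{1766338} = \left(\left(-40 + 451 \cdot 1289\right) - 2143844\right) - \frac{1309423}{1766338} = \left(\left(-40 + 581339\right) - 2143844\right) - \frac{1309423}{1766338} = \left(581299 - 2143844\right) - \frac{1309423}{1766338} = -1562545 - \frac{1309423}{1766338} = - \frac{2759983919633}{1766338}$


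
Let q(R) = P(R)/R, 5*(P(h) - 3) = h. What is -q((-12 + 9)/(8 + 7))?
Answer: 74/5 ≈ 14.800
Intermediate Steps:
P(h) = 3 + h/5
q(R) = (3 + R/5)/R
-q((-12 + 9)/(8 + 7)) = -(15 + (-12 + 9)/(8 + 7))/(5*((-12 + 9)/(8 + 7))) = -(15 - 3/15)/(5*((-3/15))) = -(15 - 3*1/15)/(5*((-3*1/15))) = -(15 - ⅕)/(5*(-⅕)) = -(-5)*74/(5*5) = -1*(-74/5) = 74/5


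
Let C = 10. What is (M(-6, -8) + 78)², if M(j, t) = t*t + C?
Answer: 23104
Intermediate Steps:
M(j, t) = 10 + t² (M(j, t) = t*t + 10 = t² + 10 = 10 + t²)
(M(-6, -8) + 78)² = ((10 + (-8)²) + 78)² = ((10 + 64) + 78)² = (74 + 78)² = 152² = 23104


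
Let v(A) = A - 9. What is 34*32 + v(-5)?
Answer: 1074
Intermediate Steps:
v(A) = -9 + A
34*32 + v(-5) = 34*32 + (-9 - 5) = 1088 - 14 = 1074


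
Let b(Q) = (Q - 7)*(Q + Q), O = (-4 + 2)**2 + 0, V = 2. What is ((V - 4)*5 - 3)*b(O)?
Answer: 312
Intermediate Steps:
O = 4 (O = (-2)**2 + 0 = 4 + 0 = 4)
b(Q) = 2*Q*(-7 + Q) (b(Q) = (-7 + Q)*(2*Q) = 2*Q*(-7 + Q))
((V - 4)*5 - 3)*b(O) = ((2 - 4)*5 - 3)*(2*4*(-7 + 4)) = (-2*5 - 3)*(2*4*(-3)) = (-10 - 3)*(-24) = -13*(-24) = 312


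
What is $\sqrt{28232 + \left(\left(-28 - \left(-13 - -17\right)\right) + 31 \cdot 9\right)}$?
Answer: $\sqrt{28479} \approx 168.76$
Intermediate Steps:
$\sqrt{28232 + \left(\left(-28 - \left(-13 - -17\right)\right) + 31 \cdot 9\right)} = \sqrt{28232 + \left(\left(-28 - \left(-13 + 17\right)\right) + 279\right)} = \sqrt{28232 + \left(\left(-28 - 4\right) + 279\right)} = \sqrt{28232 + \left(-32 + 279\right)} = \sqrt{28232 + 247} = \sqrt{28479}$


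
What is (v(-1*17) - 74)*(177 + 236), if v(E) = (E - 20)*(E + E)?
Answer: 488992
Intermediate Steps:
v(E) = 2*E*(-20 + E) (v(E) = (-20 + E)*(2*E) = 2*E*(-20 + E))
(v(-1*17) - 74)*(177 + 236) = (2*(-1*17)*(-20 - 1*17) - 74)*(177 + 236) = (2*(-17)*(-20 - 17) - 74)*413 = (2*(-17)*(-37) - 74)*413 = (1258 - 74)*413 = 1184*413 = 488992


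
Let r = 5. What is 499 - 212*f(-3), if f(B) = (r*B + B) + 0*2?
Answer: 4315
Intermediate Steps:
f(B) = 6*B (f(B) = (5*B + B) + 0*2 = 6*B + 0 = 6*B)
499 - 212*f(-3) = 499 - 1272*(-3) = 499 - 212*(-18) = 499 + 3816 = 4315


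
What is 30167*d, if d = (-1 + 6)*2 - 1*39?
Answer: -874843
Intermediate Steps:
d = -29 (d = 5*2 - 39 = 10 - 39 = -29)
30167*d = 30167*(-29) = -874843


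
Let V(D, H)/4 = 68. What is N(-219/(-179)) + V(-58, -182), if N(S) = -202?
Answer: 70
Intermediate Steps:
V(D, H) = 272 (V(D, H) = 4*68 = 272)
N(-219/(-179)) + V(-58, -182) = -202 + 272 = 70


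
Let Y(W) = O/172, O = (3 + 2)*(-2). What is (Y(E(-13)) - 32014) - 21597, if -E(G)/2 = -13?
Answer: -4610551/86 ≈ -53611.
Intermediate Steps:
O = -10 (O = 5*(-2) = -10)
E(G) = 26 (E(G) = -2*(-13) = 26)
Y(W) = -5/86 (Y(W) = -10/172 = -10*1/172 = -5/86)
(Y(E(-13)) - 32014) - 21597 = (-5/86 - 32014) - 21597 = -2753209/86 - 21597 = -4610551/86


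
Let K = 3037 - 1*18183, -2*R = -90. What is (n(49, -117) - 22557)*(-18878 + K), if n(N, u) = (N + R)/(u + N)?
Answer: 13047948820/17 ≈ 7.6753e+8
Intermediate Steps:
R = 45 (R = -½*(-90) = 45)
K = -15146 (K = 3037 - 18183 = -15146)
n(N, u) = (45 + N)/(N + u) (n(N, u) = (N + 45)/(u + N) = (45 + N)/(N + u))
(n(49, -117) - 22557)*(-18878 + K) = ((45 + 49)/(49 - 117) - 22557)*(-18878 - 15146) = (94/(-68) - 22557)*(-34024) = (-1/68*94 - 22557)*(-34024) = (-47/34 - 22557)*(-34024) = -766985/34*(-34024) = 13047948820/17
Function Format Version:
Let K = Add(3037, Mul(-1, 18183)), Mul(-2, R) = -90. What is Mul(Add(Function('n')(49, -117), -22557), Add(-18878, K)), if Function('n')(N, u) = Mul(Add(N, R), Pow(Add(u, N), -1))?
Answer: Rational(13047948820, 17) ≈ 7.6753e+8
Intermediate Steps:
R = 45 (R = Mul(Rational(-1, 2), -90) = 45)
K = -15146 (K = Add(3037, -18183) = -15146)
Function('n')(N, u) = Mul(Pow(Add(N, u), -1), Add(45, N)) (Function('n')(N, u) = Mul(Add(N, 45), Pow(Add(u, N), -1)) = Mul(Add(45, N), Pow(Add(N, u), -1)) = Mul(Pow(Add(N, u), -1), Add(45, N)))
Mul(Add(Function('n')(49, -117), -22557), Add(-18878, K)) = Mul(Add(Mul(Pow(Add(49, -117), -1), Add(45, 49)), -22557), Add(-18878, -15146)) = Mul(Add(Mul(Pow(-68, -1), 94), -22557), -34024) = Mul(Add(Mul(Rational(-1, 68), 94), -22557), -34024) = Mul(Add(Rational(-47, 34), -22557), -34024) = Mul(Rational(-766985, 34), -34024) = Rational(13047948820, 17)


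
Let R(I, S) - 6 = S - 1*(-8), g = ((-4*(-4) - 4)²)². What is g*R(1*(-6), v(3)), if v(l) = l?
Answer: 352512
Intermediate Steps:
g = 20736 (g = ((16 - 4)²)² = (12²)² = 144² = 20736)
R(I, S) = 14 + S (R(I, S) = 6 + (S - 1*(-8)) = 6 + (S + 8) = 6 + (8 + S) = 14 + S)
g*R(1*(-6), v(3)) = 20736*(14 + 3) = 20736*17 = 352512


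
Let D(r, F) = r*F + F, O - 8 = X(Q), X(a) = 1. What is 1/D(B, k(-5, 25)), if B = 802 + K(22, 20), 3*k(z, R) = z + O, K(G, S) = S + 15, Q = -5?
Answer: 3/3352 ≈ 0.00089499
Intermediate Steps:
K(G, S) = 15 + S
O = 9 (O = 8 + 1 = 9)
k(z, R) = 3 + z/3 (k(z, R) = (z + 9)/3 = (9 + z)/3 = 3 + z/3)
B = 837 (B = 802 + (15 + 20) = 802 + 35 = 837)
D(r, F) = F + F*r (D(r, F) = F*r + F = F + F*r)
1/D(B, k(-5, 25)) = 1/((3 + (⅓)*(-5))*(1 + 837)) = 1/((3 - 5/3)*838) = 1/((4/3)*838) = 1/(3352/3) = 3/3352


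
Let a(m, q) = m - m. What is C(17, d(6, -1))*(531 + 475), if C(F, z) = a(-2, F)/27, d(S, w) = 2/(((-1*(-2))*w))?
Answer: 0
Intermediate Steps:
d(S, w) = 1/w (d(S, w) = 2/((2*w)) = 2*(1/(2*w)) = 1/w)
a(m, q) = 0
C(F, z) = 0 (C(F, z) = 0/27 = 0*(1/27) = 0)
C(17, d(6, -1))*(531 + 475) = 0*(531 + 475) = 0*1006 = 0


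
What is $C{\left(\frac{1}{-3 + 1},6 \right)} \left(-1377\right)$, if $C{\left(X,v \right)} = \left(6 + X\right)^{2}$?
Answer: $- \frac{166617}{4} \approx -41654.0$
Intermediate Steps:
$C{\left(\frac{1}{-3 + 1},6 \right)} \left(-1377\right) = \left(6 + \frac{1}{-3 + 1}\right)^{2} \left(-1377\right) = \left(6 + \frac{1}{-2}\right)^{2} \left(-1377\right) = \left(6 - \frac{1}{2}\right)^{2} \left(-1377\right) = \left(\frac{11}{2}\right)^{2} \left(-1377\right) = \frac{121}{4} \left(-1377\right) = - \frac{166617}{4}$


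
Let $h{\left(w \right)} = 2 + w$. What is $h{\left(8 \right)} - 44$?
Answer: $-34$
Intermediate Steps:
$h{\left(8 \right)} - 44 = \left(2 + 8\right) - 44 = 10 - 44 = -34$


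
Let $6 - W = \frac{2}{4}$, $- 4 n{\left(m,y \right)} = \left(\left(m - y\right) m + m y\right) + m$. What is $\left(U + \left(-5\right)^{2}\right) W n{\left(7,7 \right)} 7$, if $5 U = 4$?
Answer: $- \frac{69531}{5} \approx -13906.0$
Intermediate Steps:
$U = \frac{4}{5}$ ($U = \frac{1}{5} \cdot 4 = \frac{4}{5} \approx 0.8$)
$n{\left(m,y \right)} = - \frac{m}{4} - \frac{m y}{4} - \frac{m \left(m - y\right)}{4}$ ($n{\left(m,y \right)} = - \frac{\left(\left(m - y\right) m + m y\right) + m}{4} = - \frac{\left(m \left(m - y\right) + m y\right) + m}{4} = - \frac{\left(m y + m \left(m - y\right)\right) + m}{4} = - \frac{m + m y + m \left(m - y\right)}{4} = - \frac{m}{4} - \frac{m y}{4} - \frac{m \left(m - y\right)}{4}$)
$W = \frac{11}{2}$ ($W = 6 - \frac{2}{4} = 6 - 2 \cdot \frac{1}{4} = 6 - \frac{1}{2} = \frac{11}{2} \approx 5.5$)
$\left(U + \left(-5\right)^{2}\right) W n{\left(7,7 \right)} 7 = \left(\frac{4}{5} + \left(-5\right)^{2}\right) \frac{11}{2} \left(\left(- \frac{1}{4}\right) 7 \left(1 + 7\right)\right) 7 = \left(\frac{4}{5} + 25\right) \frac{11}{2} \left(\left(- \frac{1}{4}\right) 7 \cdot 8\right) 7 = \frac{129}{5} \cdot \frac{11}{2} \left(-14\right) 7 = \frac{1419}{10} \left(-14\right) 7 = \left(- \frac{9933}{5}\right) 7 = - \frac{69531}{5}$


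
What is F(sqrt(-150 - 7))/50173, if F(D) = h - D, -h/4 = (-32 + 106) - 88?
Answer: 56/50173 - I*sqrt(157)/50173 ≈ 0.0011161 - 0.00024974*I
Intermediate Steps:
h = 56 (h = -4*((-32 + 106) - 88) = -4*(74 - 88) = -4*(-14) = 56)
F(D) = 56 - D
F(sqrt(-150 - 7))/50173 = (56 - sqrt(-150 - 7))/50173 = (56 - sqrt(-157))*(1/50173) = (56 - I*sqrt(157))*(1/50173) = 56/50173 - I*sqrt(157)/50173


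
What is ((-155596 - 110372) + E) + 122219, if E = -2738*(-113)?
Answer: 165645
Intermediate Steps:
E = 309394
((-155596 - 110372) + E) + 122219 = ((-155596 - 110372) + 309394) + 122219 = (-265968 + 309394) + 122219 = 43426 + 122219 = 165645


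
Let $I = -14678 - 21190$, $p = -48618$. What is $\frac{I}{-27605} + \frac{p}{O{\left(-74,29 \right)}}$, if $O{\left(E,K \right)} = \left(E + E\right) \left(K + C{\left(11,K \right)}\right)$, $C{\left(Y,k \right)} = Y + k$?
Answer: $\frac{7695423}{1269830} \approx 6.0602$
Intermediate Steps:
$I = -35868$ ($I = -14678 - 21190 = -35868$)
$O{\left(E,K \right)} = 2 E \left(11 + 2 K\right)$ ($O{\left(E,K \right)} = \left(E + E\right) \left(K + \left(11 + K\right)\right) = 2 E \left(11 + 2 K\right)$)
$\frac{I}{-27605} + \frac{p}{O{\left(-74,29 \right)}} = - \frac{35868}{-27605} - \frac{48618}{2 \left(-74\right) \left(11 + 2 \cdot 29\right)} = \left(-35868\right) \left(- \frac{1}{27605}\right) - \frac{48618}{2 \left(-74\right) \left(11 + 58\right)} = \frac{35868}{27605} - \frac{48618}{2 \left(-74\right) 69} = \frac{35868}{27605} - \frac{48618}{-10212} = \frac{35868}{27605} - - \frac{219}{46} = \frac{35868}{27605} + \frac{219}{46} = \frac{7695423}{1269830}$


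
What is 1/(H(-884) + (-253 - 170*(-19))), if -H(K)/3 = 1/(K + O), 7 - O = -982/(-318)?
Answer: 139934/416583995 ≈ 0.00033591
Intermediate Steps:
O = 622/159 (O = 7 - (-982)/(-318) = 7 - (-982)*(-1)/318 = 7 - 1*491/159 = 7 - 491/159 = 622/159 ≈ 3.9119)
H(K) = -3/(622/159 + K) (H(K) = -3/(K + 622/159) = -3/(622/159 + K))
1/(H(-884) + (-253 - 170*(-19))) = 1/(-477/(622 + 159*(-884)) + (-253 - 170*(-19))) = 1/(-477/(622 - 140556) + (-253 + 3230)) = 1/(-477/(-139934) + 2977) = 1/(-477*(-1/139934) + 2977) = 1/(477/139934 + 2977) = 1/(416583995/139934) = 139934/416583995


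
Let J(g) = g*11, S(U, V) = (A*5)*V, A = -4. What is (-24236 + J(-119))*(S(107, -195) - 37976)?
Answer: 870471420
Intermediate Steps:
S(U, V) = -20*V (S(U, V) = (-4*5)*V = -20*V)
J(g) = 11*g
(-24236 + J(-119))*(S(107, -195) - 37976) = (-24236 + 11*(-119))*(-20*(-195) - 37976) = (-24236 - 1309)*(3900 - 37976) = -25545*(-34076) = 870471420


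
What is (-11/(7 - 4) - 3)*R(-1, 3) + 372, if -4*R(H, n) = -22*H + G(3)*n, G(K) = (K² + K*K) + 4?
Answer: 1556/3 ≈ 518.67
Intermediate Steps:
G(K) = 4 + 2*K² (G(K) = (K² + K²) + 4 = 2*K² + 4 = 4 + 2*K²)
R(H, n) = -11*n/2 + 11*H/2 (R(H, n) = -(-22*H + (4 + 2*3²)*n)/4 = -(-22*H + (4 + 2*9)*n)/4 = -(-22*H + (4 + 18)*n)/4 = -(-22*H + 22*n)/4 = -11*n/2 + 11*H/2)
(-11/(7 - 4) - 3)*R(-1, 3) + 372 = (-11/(7 - 4) - 3)*(-11/2*3 + (11/2)*(-1)) + 372 = (-11/3 - 3)*(-33/2 - 11/2) + 372 = (-11*⅓ - 3)*(-22) + 372 = (-11/3 - 3)*(-22) + 372 = -20/3*(-22) + 372 = 440/3 + 372 = 1556/3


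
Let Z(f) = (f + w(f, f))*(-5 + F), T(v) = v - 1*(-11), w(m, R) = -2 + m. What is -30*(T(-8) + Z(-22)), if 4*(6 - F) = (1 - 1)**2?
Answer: 1290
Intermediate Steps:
F = 6 (F = 6 - (1 - 1)**2/4 = 6 - 1/4*0**2 = 6 - 1/4*0 = 6 + 0 = 6)
T(v) = 11 + v (T(v) = v + 11 = 11 + v)
Z(f) = -2 + 2*f (Z(f) = (f + (-2 + f))*(-5 + 6) = (-2 + 2*f)*1 = -2 + 2*f)
-30*(T(-8) + Z(-22)) = -30*((11 - 8) + (-2 + 2*(-22))) = -30*(3 + (-2 - 44)) = -30*(3 - 46) = -30*(-43) = 1290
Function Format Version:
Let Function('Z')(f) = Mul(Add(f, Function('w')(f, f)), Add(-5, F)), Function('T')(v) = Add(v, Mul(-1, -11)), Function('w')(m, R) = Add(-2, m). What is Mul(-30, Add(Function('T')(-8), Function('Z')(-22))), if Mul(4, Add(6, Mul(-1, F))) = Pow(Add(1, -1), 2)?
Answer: 1290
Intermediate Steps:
F = 6 (F = Add(6, Mul(Rational(-1, 4), Pow(Add(1, -1), 2))) = Add(6, Mul(Rational(-1, 4), Pow(0, 2))) = Add(6, Mul(Rational(-1, 4), 0)) = Add(6, 0) = 6)
Function('T')(v) = Add(11, v) (Function('T')(v) = Add(v, 11) = Add(11, v))
Function('Z')(f) = Add(-2, Mul(2, f)) (Function('Z')(f) = Mul(Add(f, Add(-2, f)), Add(-5, 6)) = Mul(Add(-2, Mul(2, f)), 1) = Add(-2, Mul(2, f)))
Mul(-30, Add(Function('T')(-8), Function('Z')(-22))) = Mul(-30, Add(Add(11, -8), Add(-2, Mul(2, -22)))) = Mul(-30, Add(3, Add(-2, -44))) = Mul(-30, Add(3, -46)) = Mul(-30, -43) = 1290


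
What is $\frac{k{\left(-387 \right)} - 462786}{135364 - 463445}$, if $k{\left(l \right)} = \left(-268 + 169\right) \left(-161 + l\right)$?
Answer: $\frac{408534}{328081} \approx 1.2452$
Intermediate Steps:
$k{\left(l \right)} = 15939 - 99 l$ ($k{\left(l \right)} = - 99 \left(-161 + l\right) = 15939 - 99 l$)
$\frac{k{\left(-387 \right)} - 462786}{135364 - 463445} = \frac{\left(15939 - -38313\right) - 462786}{135364 - 463445} = \frac{\left(15939 + 38313\right) - 462786}{-328081} = \left(54252 - 462786\right) \left(- \frac{1}{328081}\right) = \left(-408534\right) \left(- \frac{1}{328081}\right) = \frac{408534}{328081}$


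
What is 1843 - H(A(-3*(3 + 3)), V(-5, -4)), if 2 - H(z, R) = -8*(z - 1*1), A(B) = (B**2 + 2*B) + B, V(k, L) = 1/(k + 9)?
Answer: -311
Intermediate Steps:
V(k, L) = 1/(9 + k)
A(B) = B**2 + 3*B
H(z, R) = -6 + 8*z (H(z, R) = 2 - (-8)*(z - 1*1) = 2 - (-8)*(z - 1) = 2 - (-8)*(-1 + z) = 2 - (8 - 8*z) = 2 + (-8 + 8*z) = -6 + 8*z)
1843 - H(A(-3*(3 + 3)), V(-5, -4)) = 1843 - (-6 + 8*((-3*(3 + 3))*(3 - 3*(3 + 3)))) = 1843 - (-6 + 8*((-3*6)*(3 - 3*6))) = 1843 - (-6 + 8*(-18*(3 - 18))) = 1843 - (-6 + 8*(-18*(-15))) = 1843 - (-6 + 8*270) = 1843 - (-6 + 2160) = 1843 - 1*2154 = 1843 - 2154 = -311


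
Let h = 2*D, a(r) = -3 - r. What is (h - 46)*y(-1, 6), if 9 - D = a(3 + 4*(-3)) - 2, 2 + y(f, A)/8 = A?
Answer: -1152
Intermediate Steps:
y(f, A) = -16 + 8*A
D = 5 (D = 9 - ((-3 - (3 + 4*(-3))) - 2) = 9 - ((-3 - (3 - 12)) - 2) = 9 - ((-3 - 1*(-9)) - 2) = 9 - ((-3 + 9) - 2) = 9 - (6 - 2) = 9 - 1*4 = 9 - 4 = 5)
h = 10 (h = 2*5 = 10)
(h - 46)*y(-1, 6) = (10 - 46)*(-16 + 8*6) = -36*(-16 + 48) = -36*32 = -1152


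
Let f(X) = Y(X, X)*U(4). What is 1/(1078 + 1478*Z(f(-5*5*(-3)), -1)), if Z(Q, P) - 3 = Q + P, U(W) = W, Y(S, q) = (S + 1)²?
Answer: 1/34151746 ≈ 2.9281e-8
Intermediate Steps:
Y(S, q) = (1 + S)²
f(X) = 4*(1 + X)² (f(X) = (1 + X)²*4 = 4*(1 + X)²)
Z(Q, P) = 3 + P + Q (Z(Q, P) = 3 + (Q + P) = 3 + (P + Q) = 3 + P + Q)
1/(1078 + 1478*Z(f(-5*5*(-3)), -1)) = 1/(1078 + 1478*(3 - 1 + 4*(1 - 5*5*(-3))²)) = 1/(1078 + 1478*(3 - 1 + 4*(1 - 25*(-3))²)) = 1/(1078 + 1478*(3 - 1 + 4*(1 + 75)²)) = 1/(1078 + 1478*(3 - 1 + 4*76²)) = 1/(1078 + 1478*(3 - 1 + 4*5776)) = 1/(1078 + 1478*(3 - 1 + 23104)) = 1/(1078 + 1478*23106) = 1/(1078 + 34150668) = 1/34151746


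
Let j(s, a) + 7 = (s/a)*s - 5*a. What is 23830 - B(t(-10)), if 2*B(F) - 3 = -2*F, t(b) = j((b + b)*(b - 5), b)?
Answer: 29743/2 ≈ 14872.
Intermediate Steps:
j(s, a) = -7 - 5*a + s²/a (j(s, a) = -7 + ((s/a)*s - 5*a) = -7 + (s²/a - 5*a) = -7 + (-5*a + s²/a) = -7 - 5*a + s²/a)
t(b) = -7 - 5*b + 4*b*(-5 + b)² (t(b) = -7 - 5*b + ((b + b)*(b - 5))²/b = -7 - 5*b + ((2*b)*(-5 + b))²/b = -7 - 5*b + (2*b*(-5 + b))²/b = -7 - 5*b + (4*b²*(-5 + b)²)/b = -7 - 5*b + 4*b*(-5 + b)²)
B(F) = 3/2 - F (B(F) = 3/2 + (-2*F)/2 = 3/2 - F)
23830 - B(t(-10)) = 23830 - (3/2 - (-7 - 5*(-10) + 4*(-10)*(-5 - 10)²)) = 23830 - (3/2 - (-7 + 50 + 4*(-10)*(-15)²)) = 23830 - (3/2 - (-7 + 50 + 4*(-10)*225)) = 23830 - (3/2 - (-7 + 50 - 9000)) = 23830 - (3/2 - 1*(-8957)) = 23830 - (3/2 + 8957) = 23830 - 1*17917/2 = 23830 - 17917/2 = 29743/2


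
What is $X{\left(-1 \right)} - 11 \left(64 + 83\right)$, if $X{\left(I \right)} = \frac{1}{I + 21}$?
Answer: $- \frac{32339}{20} \approx -1616.9$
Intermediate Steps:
$X{\left(I \right)} = \frac{1}{21 + I}$
$X{\left(-1 \right)} - 11 \left(64 + 83\right) = \frac{1}{21 - 1} - 11 \left(64 + 83\right) = \frac{1}{20} - 1617 = - \frac{32339}{20}$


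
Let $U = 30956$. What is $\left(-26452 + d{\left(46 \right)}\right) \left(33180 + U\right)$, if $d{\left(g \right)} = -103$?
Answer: $-1703131480$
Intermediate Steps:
$\left(-26452 + d{\left(46 \right)}\right) \left(33180 + U\right) = \left(-26452 - 103\right) \left(33180 + 30956\right) = \left(-26555\right) 64136 = -1703131480$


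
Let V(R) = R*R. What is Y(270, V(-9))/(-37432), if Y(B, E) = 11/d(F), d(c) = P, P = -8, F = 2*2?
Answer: 11/299456 ≈ 3.6733e-5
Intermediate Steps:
V(R) = R**2
F = 4
d(c) = -8
Y(B, E) = -11/8 (Y(B, E) = 11/(-8) = 11*(-1/8) = -11/8)
Y(270, V(-9))/(-37432) = -11/8/(-37432) = -11/8*(-1/37432) = 11/299456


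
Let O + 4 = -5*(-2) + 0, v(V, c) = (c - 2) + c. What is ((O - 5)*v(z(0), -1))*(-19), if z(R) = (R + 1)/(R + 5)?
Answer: 76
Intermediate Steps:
z(R) = (1 + R)/(5 + R)
v(V, c) = -2 + 2*c (v(V, c) = (-2 + c) + c = -2 + 2*c)
O = 6 (O = -4 + (-5*(-2) + 0) = -4 + (10 + 0) = -4 + 10 = 6)
((O - 5)*v(z(0), -1))*(-19) = ((6 - 5)*(-2 + 2*(-1)))*(-19) = (1*(-2 - 2))*(-19) = (1*(-4))*(-19) = -4*(-19) = 76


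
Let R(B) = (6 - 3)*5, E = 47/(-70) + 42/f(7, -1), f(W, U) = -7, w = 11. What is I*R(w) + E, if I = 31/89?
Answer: -9013/6230 ≈ -1.4467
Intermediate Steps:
E = -467/70 (E = 47/(-70) + 42/(-7) = 47*(-1/70) + 42*(-⅐) = -47/70 - 6 = -467/70 ≈ -6.6714)
R(B) = 15 (R(B) = 3*5 = 15)
I = 31/89 (I = 31*(1/89) = 31/89 ≈ 0.34831)
I*R(w) + E = (31/89)*15 - 467/70 = 465/89 - 467/70 = -9013/6230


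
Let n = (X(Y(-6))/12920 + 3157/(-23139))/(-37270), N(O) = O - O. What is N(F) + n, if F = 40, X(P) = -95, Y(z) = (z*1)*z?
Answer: 452491/117285112080 ≈ 3.8580e-6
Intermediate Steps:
Y(z) = z² (Y(z) = z*z = z²)
N(O) = 0
n = 452491/117285112080 (n = (-95/12920 + 3157/(-23139))/(-37270) = (-95*1/12920 + 3157*(-1/23139))*(-1/37270) = (-1/136 - 3157/23139)*(-1/37270) = -452491/3146904*(-1/37270) = 452491/117285112080 ≈ 3.8580e-6)
N(F) + n = 0 + 452491/117285112080 = 452491/117285112080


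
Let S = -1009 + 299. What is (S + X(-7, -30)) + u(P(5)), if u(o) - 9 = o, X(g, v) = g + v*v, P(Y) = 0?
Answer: 192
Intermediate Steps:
X(g, v) = g + v²
S = -710
u(o) = 9 + o
(S + X(-7, -30)) + u(P(5)) = (-710 + (-7 + (-30)²)) + (9 + 0) = (-710 + (-7 + 900)) + 9 = (-710 + 893) + 9 = 183 + 9 = 192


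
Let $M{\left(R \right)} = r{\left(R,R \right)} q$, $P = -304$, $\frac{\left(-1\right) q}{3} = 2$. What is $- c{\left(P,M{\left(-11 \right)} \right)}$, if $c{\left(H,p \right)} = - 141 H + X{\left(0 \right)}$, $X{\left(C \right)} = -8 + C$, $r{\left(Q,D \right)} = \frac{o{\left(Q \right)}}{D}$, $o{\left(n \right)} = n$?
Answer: $-42856$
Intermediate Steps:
$q = -6$ ($q = \left(-3\right) 2 = -6$)
$r{\left(Q,D \right)} = \frac{Q}{D}$
$M{\left(R \right)} = -6$ ($M{\left(R \right)} = \frac{R}{R} \left(-6\right) = 1 \left(-6\right) = -6$)
$c{\left(H,p \right)} = -8 - 141 H$ ($c{\left(H,p \right)} = - 141 H + \left(-8 + 0\right) = - 141 H - 8 = -8 - 141 H$)
$- c{\left(P,M{\left(-11 \right)} \right)} = - (-8 - -42864) = - (-8 + 42864) = \left(-1\right) 42856 = -42856$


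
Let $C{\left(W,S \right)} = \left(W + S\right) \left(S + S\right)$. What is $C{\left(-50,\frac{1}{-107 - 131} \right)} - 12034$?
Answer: $- \frac{340815047}{28322} \approx -12034.0$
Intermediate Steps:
$C{\left(W,S \right)} = 2 S \left(S + W\right)$ ($C{\left(W,S \right)} = \left(S + W\right) 2 S = 2 S \left(S + W\right)$)
$C{\left(-50,\frac{1}{-107 - 131} \right)} - 12034 = \frac{2 \left(\frac{1}{-107 - 131} - 50\right)}{-107 - 131} - 12034 = \frac{2 \left(\frac{1}{-238} - 50\right)}{-238} - 12034 = 2 \left(- \frac{1}{238}\right) \left(- \frac{1}{238} - 50\right) - 12034 = 2 \left(- \frac{1}{238}\right) \left(- \frac{11901}{238}\right) - 12034 = \frac{11901}{28322} - 12034 = - \frac{340815047}{28322}$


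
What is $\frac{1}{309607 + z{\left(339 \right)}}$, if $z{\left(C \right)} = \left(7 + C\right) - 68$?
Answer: $\frac{1}{309885} \approx 3.227 \cdot 10^{-6}$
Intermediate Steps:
$z{\left(C \right)} = -61 + C$
$\frac{1}{309607 + z{\left(339 \right)}} = \frac{1}{309607 + \left(-61 + 339\right)} = \frac{1}{309607 + 278} = \frac{1}{309885}$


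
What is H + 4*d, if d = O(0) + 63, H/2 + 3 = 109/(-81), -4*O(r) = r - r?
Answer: 19708/81 ≈ 243.31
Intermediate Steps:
O(r) = 0 (O(r) = -(r - r)/4 = -1/4*0 = 0)
H = -704/81 (H = -6 + 2*(109/(-81)) = -6 + 2*(109*(-1/81)) = -6 + 2*(-109/81) = -6 - 218/81 = -704/81 ≈ -8.6914)
d = 63 (d = 0 + 63 = 63)
H + 4*d = -704/81 + 4*63 = -704/81 + 252 = 19708/81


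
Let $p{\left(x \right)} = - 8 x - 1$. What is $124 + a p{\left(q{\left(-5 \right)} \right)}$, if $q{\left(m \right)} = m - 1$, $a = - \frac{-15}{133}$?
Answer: $\frac{17197}{133} \approx 129.3$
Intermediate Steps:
$a = \frac{15}{133}$ ($a = - \frac{-15}{133} = \left(-1\right) \left(- \frac{15}{133}\right) = \frac{15}{133} \approx 0.11278$)
$q{\left(m \right)} = -1 + m$ ($q{\left(m \right)} = m - 1 = -1 + m$)
$p{\left(x \right)} = -1 - 8 x$
$124 + a p{\left(q{\left(-5 \right)} \right)} = 124 + \frac{15 \left(-1 - 8 \left(-1 - 5\right)\right)}{133} = 124 + \frac{15 \left(-1 - -48\right)}{133} = 124 + \frac{15 \left(-1 + 48\right)}{133} = 124 + \frac{15}{133} \cdot 47 = 124 + \frac{705}{133} = \frac{17197}{133}$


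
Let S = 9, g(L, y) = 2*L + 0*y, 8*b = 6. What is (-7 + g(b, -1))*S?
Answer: -99/2 ≈ -49.500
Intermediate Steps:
b = ¾ (b = (⅛)*6 = ¾ ≈ 0.75000)
g(L, y) = 2*L (g(L, y) = 2*L + 0 = 2*L)
(-7 + g(b, -1))*S = (-7 + 2*(¾))*9 = (-7 + 3/2)*9 = -11/2*9 = -99/2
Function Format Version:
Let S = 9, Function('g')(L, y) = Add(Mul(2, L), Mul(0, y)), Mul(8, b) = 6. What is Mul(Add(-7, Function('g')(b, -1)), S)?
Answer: Rational(-99, 2) ≈ -49.500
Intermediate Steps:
b = Rational(3, 4) (b = Mul(Rational(1, 8), 6) = Rational(3, 4) ≈ 0.75000)
Function('g')(L, y) = Mul(2, L) (Function('g')(L, y) = Add(Mul(2, L), 0) = Mul(2, L))
Mul(Add(-7, Function('g')(b, -1)), S) = Mul(Add(-7, Mul(2, Rational(3, 4))), 9) = Mul(Add(-7, Rational(3, 2)), 9) = Mul(Rational(-11, 2), 9) = Rational(-99, 2)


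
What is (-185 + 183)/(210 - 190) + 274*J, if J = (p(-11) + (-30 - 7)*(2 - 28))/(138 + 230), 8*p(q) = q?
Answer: 5263489/7360 ≈ 715.15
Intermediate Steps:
p(q) = q/8
J = 7685/2944 (J = ((⅛)*(-11) + (-30 - 7)*(2 - 28))/(138 + 230) = (-11/8 - 37*(-26))/368 = (-11/8 + 962)*(1/368) = (7685/8)*(1/368) = 7685/2944 ≈ 2.6104)
(-185 + 183)/(210 - 190) + 274*J = (-185 + 183)/(210 - 190) + 274*(7685/2944) = -2/20 + 1052845/1472 = -2*1/20 + 1052845/1472 = -⅒ + 1052845/1472 = 5263489/7360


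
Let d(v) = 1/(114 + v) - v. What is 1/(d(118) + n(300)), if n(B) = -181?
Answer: -232/69367 ≈ -0.0033445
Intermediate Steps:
1/(d(118) + n(300)) = 1/((1 - 1*118² - 114*118)/(114 + 118) - 181) = 1/((1 - 1*13924 - 13452)/232 - 181) = 1/((1 - 13924 - 13452)/232 - 181) = 1/((1/232)*(-27375) - 181) = 1/(-27375/232 - 181) = 1/(-69367/232) = -232/69367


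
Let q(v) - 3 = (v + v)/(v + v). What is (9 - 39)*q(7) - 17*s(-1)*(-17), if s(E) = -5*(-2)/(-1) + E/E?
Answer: -2721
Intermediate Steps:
s(E) = -9 (s(E) = 10*(-1) + 1 = -10 + 1 = -9)
q(v) = 4 (q(v) = 3 + (v + v)/(v + v) = 3 + (2*v)/((2*v)) = 3 + (2*v)*(1/(2*v)) = 3 + 1 = 4)
(9 - 39)*q(7) - 17*s(-1)*(-17) = (9 - 39)*4 - 17*(-9)*(-17) = -30*4 - (-153)*(-17) = -120 - 1*2601 = -120 - 2601 = -2721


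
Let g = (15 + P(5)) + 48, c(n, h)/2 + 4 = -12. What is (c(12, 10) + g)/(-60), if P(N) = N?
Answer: -⅗ ≈ -0.60000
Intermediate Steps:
c(n, h) = -32 (c(n, h) = -8 + 2*(-12) = -8 - 24 = -32)
g = 68 (g = (15 + 5) + 48 = 20 + 48 = 68)
(c(12, 10) + g)/(-60) = (-32 + 68)/(-60) = -1/60*36 = -⅗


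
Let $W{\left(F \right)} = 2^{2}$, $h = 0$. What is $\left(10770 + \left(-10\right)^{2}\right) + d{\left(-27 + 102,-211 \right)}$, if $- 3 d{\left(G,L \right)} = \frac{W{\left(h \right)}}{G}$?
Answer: $\frac{2445746}{225} \approx 10870.0$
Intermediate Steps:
$W{\left(F \right)} = 4$
$d{\left(G,L \right)} = - \frac{4}{3 G}$ ($d{\left(G,L \right)} = - \frac{4 \frac{1}{G}}{3} = - \frac{4}{3 G}$)
$\left(10770 + \left(-10\right)^{2}\right) + d{\left(-27 + 102,-211 \right)} = \left(10770 + \left(-10\right)^{2}\right) - \frac{4}{3 \left(-27 + 102\right)} = \left(10770 + 100\right) - \frac{4}{3 \cdot 75} = 10870 - \frac{4}{225} = \frac{2445746}{225}$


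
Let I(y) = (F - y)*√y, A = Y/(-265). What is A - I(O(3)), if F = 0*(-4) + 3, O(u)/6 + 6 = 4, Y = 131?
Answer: -131/265 - 30*I*√3 ≈ -0.49434 - 51.962*I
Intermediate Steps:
O(u) = -12 (O(u) = -36 + 6*4 = -36 + 24 = -12)
A = -131/265 (A = 131/(-265) = 131*(-1/265) = -131/265 ≈ -0.49434)
F = 3 (F = 0 + 3 = 3)
I(y) = √y*(3 - y) (I(y) = (3 - y)*√y = √y*(3 - y))
A - I(O(3)) = -131/265 - √(-12)*(3 - 1*(-12)) = -131/265 - 2*I*√3*(3 + 12) = -131/265 - 2*I*√3*15 = -131/265 - 30*I*√3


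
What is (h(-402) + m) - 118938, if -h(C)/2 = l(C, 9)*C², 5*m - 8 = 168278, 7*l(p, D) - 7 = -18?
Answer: 14791612/35 ≈ 4.2262e+5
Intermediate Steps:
l(p, D) = -11/7 (l(p, D) = 1 + (⅐)*(-18) = 1 - 18/7 = -11/7)
m = 168286/5 (m = 8/5 + (⅕)*168278 = 8/5 + 168278/5 = 168286/5 ≈ 33657.)
h(C) = 22*C²/7 (h(C) = -(-22)*C²/7 = 22*C²/7)
(h(-402) + m) - 118938 = ((22/7)*(-402)² + 168286/5) - 118938 = ((22/7)*161604 + 168286/5) - 118938 = (3555288/7 + 168286/5) - 118938 = 18954442/35 - 118938 = 14791612/35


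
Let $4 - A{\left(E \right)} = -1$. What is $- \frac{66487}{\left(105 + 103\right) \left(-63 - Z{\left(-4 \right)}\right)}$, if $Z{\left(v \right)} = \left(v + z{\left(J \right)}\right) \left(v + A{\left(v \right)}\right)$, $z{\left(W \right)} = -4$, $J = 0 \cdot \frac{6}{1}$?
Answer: $\frac{66487}{11440} \approx 5.8118$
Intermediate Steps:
$A{\left(E \right)} = 5$ ($A{\left(E \right)} = 4 - -1 = 4 + 1 = 5$)
$J = 0$ ($J = 0 \cdot 6 \cdot 1 = 0 \cdot 6 = 0$)
$Z{\left(v \right)} = \left(-4 + v\right) \left(5 + v\right)$ ($Z{\left(v \right)} = \left(v - 4\right) \left(v + 5\right) = \left(-4 + v\right) \left(5 + v\right)$)
$- \frac{66487}{\left(105 + 103\right) \left(-63 - Z{\left(-4 \right)}\right)} = - \frac{66487}{\left(105 + 103\right) \left(-63 - \left(-20 - 4 + \left(-4\right)^{2}\right)\right)} = - \frac{66487}{208 \left(-63 - \left(-20 - 4 + 16\right)\right)} = - \frac{66487}{208 \left(-63 - -8\right)} = - \frac{66487}{208 \left(-63 + 8\right)} = - \frac{66487}{208 \left(-55\right)} = - \frac{66487}{-11440} = \left(-66487\right) \left(- \frac{1}{11440}\right) = \frac{66487}{11440}$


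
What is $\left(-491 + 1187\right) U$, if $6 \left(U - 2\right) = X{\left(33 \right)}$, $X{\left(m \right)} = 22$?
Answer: $3944$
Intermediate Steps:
$U = \frac{17}{3}$ ($U = 2 + \frac{1}{6} \cdot 22 = 2 + \frac{11}{3} = \frac{17}{3} \approx 5.6667$)
$\left(-491 + 1187\right) U = \left(-491 + 1187\right) \frac{17}{3} = 696 \cdot \frac{17}{3} = 3944$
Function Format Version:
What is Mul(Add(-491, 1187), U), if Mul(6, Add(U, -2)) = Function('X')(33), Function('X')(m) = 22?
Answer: 3944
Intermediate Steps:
U = Rational(17, 3) (U = Add(2, Mul(Rational(1, 6), 22)) = Add(2, Rational(11, 3)) = Rational(17, 3) ≈ 5.6667)
Mul(Add(-491, 1187), U) = Mul(Add(-491, 1187), Rational(17, 3)) = Mul(696, Rational(17, 3)) = 3944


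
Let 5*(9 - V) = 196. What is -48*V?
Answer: 7248/5 ≈ 1449.6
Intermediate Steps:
V = -151/5 (V = 9 - ⅕*196 = 9 - 196/5 = -151/5 ≈ -30.200)
-48*V = -48*(-151/5) = 7248/5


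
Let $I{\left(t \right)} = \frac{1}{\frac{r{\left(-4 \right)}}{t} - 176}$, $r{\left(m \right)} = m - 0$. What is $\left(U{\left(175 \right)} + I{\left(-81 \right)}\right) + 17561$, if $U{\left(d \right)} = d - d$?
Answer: $\frac{250279291}{14252} \approx 17561.0$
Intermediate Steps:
$r{\left(m \right)} = m$ ($r{\left(m \right)} = m + 0 = m$)
$I{\left(t \right)} = \frac{1}{-176 - \frac{4}{t}}$ ($I{\left(t \right)} = \frac{1}{- \frac{4}{t} - 176} = \frac{1}{-176 - \frac{4}{t}}$)
$U{\left(d \right)} = 0$
$\left(U{\left(175 \right)} + I{\left(-81 \right)}\right) + 17561 = \left(0 - - \frac{81}{4 + 176 \left(-81\right)}\right) + 17561 = \left(0 - - \frac{81}{4 - 14256}\right) + 17561 = \left(0 - - \frac{81}{-14252}\right) + 17561 = \left(0 - \left(-81\right) \left(- \frac{1}{14252}\right)\right) + 17561 = \left(0 - \frac{81}{14252}\right) + 17561 = - \frac{81}{14252} + 17561 = \frac{250279291}{14252}$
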